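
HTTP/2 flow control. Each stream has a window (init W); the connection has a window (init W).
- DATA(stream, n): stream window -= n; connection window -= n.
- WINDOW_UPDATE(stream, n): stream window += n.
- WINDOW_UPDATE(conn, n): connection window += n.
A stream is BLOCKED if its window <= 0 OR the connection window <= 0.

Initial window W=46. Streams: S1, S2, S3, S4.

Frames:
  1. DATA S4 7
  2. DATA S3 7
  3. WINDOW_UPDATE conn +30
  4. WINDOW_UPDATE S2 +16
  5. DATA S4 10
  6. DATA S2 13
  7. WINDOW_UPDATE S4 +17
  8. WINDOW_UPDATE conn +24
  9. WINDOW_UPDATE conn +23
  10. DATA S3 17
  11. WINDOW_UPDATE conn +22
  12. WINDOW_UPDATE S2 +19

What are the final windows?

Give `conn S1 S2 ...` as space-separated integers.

Op 1: conn=39 S1=46 S2=46 S3=46 S4=39 blocked=[]
Op 2: conn=32 S1=46 S2=46 S3=39 S4=39 blocked=[]
Op 3: conn=62 S1=46 S2=46 S3=39 S4=39 blocked=[]
Op 4: conn=62 S1=46 S2=62 S3=39 S4=39 blocked=[]
Op 5: conn=52 S1=46 S2=62 S3=39 S4=29 blocked=[]
Op 6: conn=39 S1=46 S2=49 S3=39 S4=29 blocked=[]
Op 7: conn=39 S1=46 S2=49 S3=39 S4=46 blocked=[]
Op 8: conn=63 S1=46 S2=49 S3=39 S4=46 blocked=[]
Op 9: conn=86 S1=46 S2=49 S3=39 S4=46 blocked=[]
Op 10: conn=69 S1=46 S2=49 S3=22 S4=46 blocked=[]
Op 11: conn=91 S1=46 S2=49 S3=22 S4=46 blocked=[]
Op 12: conn=91 S1=46 S2=68 S3=22 S4=46 blocked=[]

Answer: 91 46 68 22 46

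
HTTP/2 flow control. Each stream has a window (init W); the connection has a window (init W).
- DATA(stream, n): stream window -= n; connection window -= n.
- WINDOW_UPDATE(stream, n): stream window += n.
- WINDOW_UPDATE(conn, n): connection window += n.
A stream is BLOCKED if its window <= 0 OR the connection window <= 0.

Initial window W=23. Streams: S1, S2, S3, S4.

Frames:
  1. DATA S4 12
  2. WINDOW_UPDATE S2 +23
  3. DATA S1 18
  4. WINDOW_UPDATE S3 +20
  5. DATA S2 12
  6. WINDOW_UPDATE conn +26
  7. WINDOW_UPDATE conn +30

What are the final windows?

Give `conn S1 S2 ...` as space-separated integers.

Answer: 37 5 34 43 11

Derivation:
Op 1: conn=11 S1=23 S2=23 S3=23 S4=11 blocked=[]
Op 2: conn=11 S1=23 S2=46 S3=23 S4=11 blocked=[]
Op 3: conn=-7 S1=5 S2=46 S3=23 S4=11 blocked=[1, 2, 3, 4]
Op 4: conn=-7 S1=5 S2=46 S3=43 S4=11 blocked=[1, 2, 3, 4]
Op 5: conn=-19 S1=5 S2=34 S3=43 S4=11 blocked=[1, 2, 3, 4]
Op 6: conn=7 S1=5 S2=34 S3=43 S4=11 blocked=[]
Op 7: conn=37 S1=5 S2=34 S3=43 S4=11 blocked=[]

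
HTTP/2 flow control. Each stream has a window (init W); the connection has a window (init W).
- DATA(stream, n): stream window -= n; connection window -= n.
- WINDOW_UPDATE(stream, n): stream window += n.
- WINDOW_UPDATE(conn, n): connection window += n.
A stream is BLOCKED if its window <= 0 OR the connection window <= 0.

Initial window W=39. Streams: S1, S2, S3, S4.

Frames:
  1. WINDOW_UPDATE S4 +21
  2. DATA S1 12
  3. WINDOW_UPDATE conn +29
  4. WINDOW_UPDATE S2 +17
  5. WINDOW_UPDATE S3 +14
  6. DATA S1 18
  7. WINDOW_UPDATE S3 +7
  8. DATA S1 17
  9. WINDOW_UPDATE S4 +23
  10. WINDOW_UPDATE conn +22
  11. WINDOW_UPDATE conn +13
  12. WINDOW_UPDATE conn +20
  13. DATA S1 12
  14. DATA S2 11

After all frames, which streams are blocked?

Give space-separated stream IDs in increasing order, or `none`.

Op 1: conn=39 S1=39 S2=39 S3=39 S4=60 blocked=[]
Op 2: conn=27 S1=27 S2=39 S3=39 S4=60 blocked=[]
Op 3: conn=56 S1=27 S2=39 S3=39 S4=60 blocked=[]
Op 4: conn=56 S1=27 S2=56 S3=39 S4=60 blocked=[]
Op 5: conn=56 S1=27 S2=56 S3=53 S4=60 blocked=[]
Op 6: conn=38 S1=9 S2=56 S3=53 S4=60 blocked=[]
Op 7: conn=38 S1=9 S2=56 S3=60 S4=60 blocked=[]
Op 8: conn=21 S1=-8 S2=56 S3=60 S4=60 blocked=[1]
Op 9: conn=21 S1=-8 S2=56 S3=60 S4=83 blocked=[1]
Op 10: conn=43 S1=-8 S2=56 S3=60 S4=83 blocked=[1]
Op 11: conn=56 S1=-8 S2=56 S3=60 S4=83 blocked=[1]
Op 12: conn=76 S1=-8 S2=56 S3=60 S4=83 blocked=[1]
Op 13: conn=64 S1=-20 S2=56 S3=60 S4=83 blocked=[1]
Op 14: conn=53 S1=-20 S2=45 S3=60 S4=83 blocked=[1]

Answer: S1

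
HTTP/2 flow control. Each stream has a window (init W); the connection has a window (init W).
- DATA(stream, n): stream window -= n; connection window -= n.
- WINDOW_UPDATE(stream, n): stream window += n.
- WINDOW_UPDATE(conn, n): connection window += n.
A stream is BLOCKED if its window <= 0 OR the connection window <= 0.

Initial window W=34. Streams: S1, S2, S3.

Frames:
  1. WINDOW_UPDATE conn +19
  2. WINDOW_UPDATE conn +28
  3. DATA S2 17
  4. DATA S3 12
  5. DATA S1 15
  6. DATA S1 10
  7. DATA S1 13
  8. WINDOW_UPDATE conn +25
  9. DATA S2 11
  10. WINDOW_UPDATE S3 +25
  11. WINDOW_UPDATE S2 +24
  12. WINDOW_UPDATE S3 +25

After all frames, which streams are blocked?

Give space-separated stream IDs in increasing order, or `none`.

Op 1: conn=53 S1=34 S2=34 S3=34 blocked=[]
Op 2: conn=81 S1=34 S2=34 S3=34 blocked=[]
Op 3: conn=64 S1=34 S2=17 S3=34 blocked=[]
Op 4: conn=52 S1=34 S2=17 S3=22 blocked=[]
Op 5: conn=37 S1=19 S2=17 S3=22 blocked=[]
Op 6: conn=27 S1=9 S2=17 S3=22 blocked=[]
Op 7: conn=14 S1=-4 S2=17 S3=22 blocked=[1]
Op 8: conn=39 S1=-4 S2=17 S3=22 blocked=[1]
Op 9: conn=28 S1=-4 S2=6 S3=22 blocked=[1]
Op 10: conn=28 S1=-4 S2=6 S3=47 blocked=[1]
Op 11: conn=28 S1=-4 S2=30 S3=47 blocked=[1]
Op 12: conn=28 S1=-4 S2=30 S3=72 blocked=[1]

Answer: S1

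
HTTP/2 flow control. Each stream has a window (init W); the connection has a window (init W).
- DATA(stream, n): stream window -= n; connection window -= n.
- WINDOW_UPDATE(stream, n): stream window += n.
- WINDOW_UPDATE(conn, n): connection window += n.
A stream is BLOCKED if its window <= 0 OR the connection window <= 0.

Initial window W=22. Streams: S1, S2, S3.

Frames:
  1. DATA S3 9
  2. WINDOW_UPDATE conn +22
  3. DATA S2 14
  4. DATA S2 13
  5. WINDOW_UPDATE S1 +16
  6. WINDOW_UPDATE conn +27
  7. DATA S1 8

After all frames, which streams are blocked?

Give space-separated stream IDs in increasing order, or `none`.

Answer: S2

Derivation:
Op 1: conn=13 S1=22 S2=22 S3=13 blocked=[]
Op 2: conn=35 S1=22 S2=22 S3=13 blocked=[]
Op 3: conn=21 S1=22 S2=8 S3=13 blocked=[]
Op 4: conn=8 S1=22 S2=-5 S3=13 blocked=[2]
Op 5: conn=8 S1=38 S2=-5 S3=13 blocked=[2]
Op 6: conn=35 S1=38 S2=-5 S3=13 blocked=[2]
Op 7: conn=27 S1=30 S2=-5 S3=13 blocked=[2]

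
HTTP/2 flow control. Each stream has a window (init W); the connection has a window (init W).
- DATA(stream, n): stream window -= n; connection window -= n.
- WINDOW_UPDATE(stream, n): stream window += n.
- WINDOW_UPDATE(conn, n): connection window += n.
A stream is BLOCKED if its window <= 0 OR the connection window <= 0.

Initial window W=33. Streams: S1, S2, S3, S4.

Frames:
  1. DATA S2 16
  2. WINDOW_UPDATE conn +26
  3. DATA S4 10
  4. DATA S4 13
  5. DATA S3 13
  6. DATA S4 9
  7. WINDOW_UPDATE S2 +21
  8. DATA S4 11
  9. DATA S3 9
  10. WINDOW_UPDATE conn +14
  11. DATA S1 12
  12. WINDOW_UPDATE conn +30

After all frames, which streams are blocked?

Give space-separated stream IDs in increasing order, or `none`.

Op 1: conn=17 S1=33 S2=17 S3=33 S4=33 blocked=[]
Op 2: conn=43 S1=33 S2=17 S3=33 S4=33 blocked=[]
Op 3: conn=33 S1=33 S2=17 S3=33 S4=23 blocked=[]
Op 4: conn=20 S1=33 S2=17 S3=33 S4=10 blocked=[]
Op 5: conn=7 S1=33 S2=17 S3=20 S4=10 blocked=[]
Op 6: conn=-2 S1=33 S2=17 S3=20 S4=1 blocked=[1, 2, 3, 4]
Op 7: conn=-2 S1=33 S2=38 S3=20 S4=1 blocked=[1, 2, 3, 4]
Op 8: conn=-13 S1=33 S2=38 S3=20 S4=-10 blocked=[1, 2, 3, 4]
Op 9: conn=-22 S1=33 S2=38 S3=11 S4=-10 blocked=[1, 2, 3, 4]
Op 10: conn=-8 S1=33 S2=38 S3=11 S4=-10 blocked=[1, 2, 3, 4]
Op 11: conn=-20 S1=21 S2=38 S3=11 S4=-10 blocked=[1, 2, 3, 4]
Op 12: conn=10 S1=21 S2=38 S3=11 S4=-10 blocked=[4]

Answer: S4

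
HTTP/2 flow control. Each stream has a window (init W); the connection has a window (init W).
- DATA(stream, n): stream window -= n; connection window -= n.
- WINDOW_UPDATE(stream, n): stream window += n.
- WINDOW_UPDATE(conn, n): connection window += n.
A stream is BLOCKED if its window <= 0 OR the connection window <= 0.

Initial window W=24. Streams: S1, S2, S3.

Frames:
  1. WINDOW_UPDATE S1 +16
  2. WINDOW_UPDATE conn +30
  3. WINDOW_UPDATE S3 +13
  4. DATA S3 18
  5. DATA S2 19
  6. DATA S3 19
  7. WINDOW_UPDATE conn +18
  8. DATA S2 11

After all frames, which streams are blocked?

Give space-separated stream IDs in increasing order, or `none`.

Op 1: conn=24 S1=40 S2=24 S3=24 blocked=[]
Op 2: conn=54 S1=40 S2=24 S3=24 blocked=[]
Op 3: conn=54 S1=40 S2=24 S3=37 blocked=[]
Op 4: conn=36 S1=40 S2=24 S3=19 blocked=[]
Op 5: conn=17 S1=40 S2=5 S3=19 blocked=[]
Op 6: conn=-2 S1=40 S2=5 S3=0 blocked=[1, 2, 3]
Op 7: conn=16 S1=40 S2=5 S3=0 blocked=[3]
Op 8: conn=5 S1=40 S2=-6 S3=0 blocked=[2, 3]

Answer: S2 S3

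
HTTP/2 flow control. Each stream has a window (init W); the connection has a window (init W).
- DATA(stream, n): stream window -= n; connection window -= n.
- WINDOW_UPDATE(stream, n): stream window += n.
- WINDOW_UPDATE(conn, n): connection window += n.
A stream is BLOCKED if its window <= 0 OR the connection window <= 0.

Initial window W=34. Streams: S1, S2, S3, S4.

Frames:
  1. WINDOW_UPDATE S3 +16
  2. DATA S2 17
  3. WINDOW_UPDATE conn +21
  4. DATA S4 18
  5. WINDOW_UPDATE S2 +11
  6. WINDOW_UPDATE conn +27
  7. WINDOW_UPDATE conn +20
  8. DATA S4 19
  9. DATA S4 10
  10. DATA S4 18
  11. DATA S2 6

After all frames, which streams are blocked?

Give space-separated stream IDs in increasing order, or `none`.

Op 1: conn=34 S1=34 S2=34 S3=50 S4=34 blocked=[]
Op 2: conn=17 S1=34 S2=17 S3=50 S4=34 blocked=[]
Op 3: conn=38 S1=34 S2=17 S3=50 S4=34 blocked=[]
Op 4: conn=20 S1=34 S2=17 S3=50 S4=16 blocked=[]
Op 5: conn=20 S1=34 S2=28 S3=50 S4=16 blocked=[]
Op 6: conn=47 S1=34 S2=28 S3=50 S4=16 blocked=[]
Op 7: conn=67 S1=34 S2=28 S3=50 S4=16 blocked=[]
Op 8: conn=48 S1=34 S2=28 S3=50 S4=-3 blocked=[4]
Op 9: conn=38 S1=34 S2=28 S3=50 S4=-13 blocked=[4]
Op 10: conn=20 S1=34 S2=28 S3=50 S4=-31 blocked=[4]
Op 11: conn=14 S1=34 S2=22 S3=50 S4=-31 blocked=[4]

Answer: S4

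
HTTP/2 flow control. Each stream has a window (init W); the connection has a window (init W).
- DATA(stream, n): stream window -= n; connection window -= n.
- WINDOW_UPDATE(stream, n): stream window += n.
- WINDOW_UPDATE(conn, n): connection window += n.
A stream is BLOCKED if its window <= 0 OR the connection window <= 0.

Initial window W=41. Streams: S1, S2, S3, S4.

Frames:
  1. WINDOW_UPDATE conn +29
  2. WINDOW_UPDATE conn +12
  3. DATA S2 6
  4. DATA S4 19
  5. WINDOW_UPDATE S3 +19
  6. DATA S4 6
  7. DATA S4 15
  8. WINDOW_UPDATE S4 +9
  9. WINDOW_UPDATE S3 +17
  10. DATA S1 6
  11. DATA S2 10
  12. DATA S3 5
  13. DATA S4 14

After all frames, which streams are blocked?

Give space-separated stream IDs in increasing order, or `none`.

Answer: S4

Derivation:
Op 1: conn=70 S1=41 S2=41 S3=41 S4=41 blocked=[]
Op 2: conn=82 S1=41 S2=41 S3=41 S4=41 blocked=[]
Op 3: conn=76 S1=41 S2=35 S3=41 S4=41 blocked=[]
Op 4: conn=57 S1=41 S2=35 S3=41 S4=22 blocked=[]
Op 5: conn=57 S1=41 S2=35 S3=60 S4=22 blocked=[]
Op 6: conn=51 S1=41 S2=35 S3=60 S4=16 blocked=[]
Op 7: conn=36 S1=41 S2=35 S3=60 S4=1 blocked=[]
Op 8: conn=36 S1=41 S2=35 S3=60 S4=10 blocked=[]
Op 9: conn=36 S1=41 S2=35 S3=77 S4=10 blocked=[]
Op 10: conn=30 S1=35 S2=35 S3=77 S4=10 blocked=[]
Op 11: conn=20 S1=35 S2=25 S3=77 S4=10 blocked=[]
Op 12: conn=15 S1=35 S2=25 S3=72 S4=10 blocked=[]
Op 13: conn=1 S1=35 S2=25 S3=72 S4=-4 blocked=[4]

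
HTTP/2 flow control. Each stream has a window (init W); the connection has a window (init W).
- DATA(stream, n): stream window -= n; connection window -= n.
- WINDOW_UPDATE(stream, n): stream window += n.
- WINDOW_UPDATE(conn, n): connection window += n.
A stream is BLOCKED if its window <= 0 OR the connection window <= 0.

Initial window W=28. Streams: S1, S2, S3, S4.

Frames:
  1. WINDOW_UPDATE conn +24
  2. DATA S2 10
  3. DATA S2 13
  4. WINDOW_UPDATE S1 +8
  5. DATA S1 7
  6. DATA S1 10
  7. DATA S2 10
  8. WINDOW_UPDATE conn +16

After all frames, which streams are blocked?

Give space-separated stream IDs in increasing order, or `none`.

Op 1: conn=52 S1=28 S2=28 S3=28 S4=28 blocked=[]
Op 2: conn=42 S1=28 S2=18 S3=28 S4=28 blocked=[]
Op 3: conn=29 S1=28 S2=5 S3=28 S4=28 blocked=[]
Op 4: conn=29 S1=36 S2=5 S3=28 S4=28 blocked=[]
Op 5: conn=22 S1=29 S2=5 S3=28 S4=28 blocked=[]
Op 6: conn=12 S1=19 S2=5 S3=28 S4=28 blocked=[]
Op 7: conn=2 S1=19 S2=-5 S3=28 S4=28 blocked=[2]
Op 8: conn=18 S1=19 S2=-5 S3=28 S4=28 blocked=[2]

Answer: S2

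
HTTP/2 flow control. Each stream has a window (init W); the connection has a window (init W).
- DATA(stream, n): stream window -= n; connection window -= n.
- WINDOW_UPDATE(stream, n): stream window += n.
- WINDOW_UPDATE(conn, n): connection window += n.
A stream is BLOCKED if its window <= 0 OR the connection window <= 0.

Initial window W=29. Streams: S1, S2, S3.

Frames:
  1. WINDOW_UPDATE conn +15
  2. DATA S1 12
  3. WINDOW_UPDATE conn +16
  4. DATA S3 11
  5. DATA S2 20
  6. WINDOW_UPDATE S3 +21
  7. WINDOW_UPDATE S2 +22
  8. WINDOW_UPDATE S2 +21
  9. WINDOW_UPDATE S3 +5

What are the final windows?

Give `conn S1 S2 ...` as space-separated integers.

Op 1: conn=44 S1=29 S2=29 S3=29 blocked=[]
Op 2: conn=32 S1=17 S2=29 S3=29 blocked=[]
Op 3: conn=48 S1=17 S2=29 S3=29 blocked=[]
Op 4: conn=37 S1=17 S2=29 S3=18 blocked=[]
Op 5: conn=17 S1=17 S2=9 S3=18 blocked=[]
Op 6: conn=17 S1=17 S2=9 S3=39 blocked=[]
Op 7: conn=17 S1=17 S2=31 S3=39 blocked=[]
Op 8: conn=17 S1=17 S2=52 S3=39 blocked=[]
Op 9: conn=17 S1=17 S2=52 S3=44 blocked=[]

Answer: 17 17 52 44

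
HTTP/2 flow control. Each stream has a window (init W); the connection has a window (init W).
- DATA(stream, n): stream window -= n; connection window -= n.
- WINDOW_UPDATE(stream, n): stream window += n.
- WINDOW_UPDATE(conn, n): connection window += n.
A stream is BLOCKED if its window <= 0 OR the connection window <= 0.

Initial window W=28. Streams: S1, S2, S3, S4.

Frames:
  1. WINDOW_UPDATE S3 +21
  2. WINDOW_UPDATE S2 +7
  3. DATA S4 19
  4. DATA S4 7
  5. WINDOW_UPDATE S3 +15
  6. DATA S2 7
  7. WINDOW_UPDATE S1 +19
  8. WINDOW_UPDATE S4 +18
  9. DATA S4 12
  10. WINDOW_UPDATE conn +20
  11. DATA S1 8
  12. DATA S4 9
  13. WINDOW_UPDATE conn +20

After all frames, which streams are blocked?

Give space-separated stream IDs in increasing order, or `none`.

Op 1: conn=28 S1=28 S2=28 S3=49 S4=28 blocked=[]
Op 2: conn=28 S1=28 S2=35 S3=49 S4=28 blocked=[]
Op 3: conn=9 S1=28 S2=35 S3=49 S4=9 blocked=[]
Op 4: conn=2 S1=28 S2=35 S3=49 S4=2 blocked=[]
Op 5: conn=2 S1=28 S2=35 S3=64 S4=2 blocked=[]
Op 6: conn=-5 S1=28 S2=28 S3=64 S4=2 blocked=[1, 2, 3, 4]
Op 7: conn=-5 S1=47 S2=28 S3=64 S4=2 blocked=[1, 2, 3, 4]
Op 8: conn=-5 S1=47 S2=28 S3=64 S4=20 blocked=[1, 2, 3, 4]
Op 9: conn=-17 S1=47 S2=28 S3=64 S4=8 blocked=[1, 2, 3, 4]
Op 10: conn=3 S1=47 S2=28 S3=64 S4=8 blocked=[]
Op 11: conn=-5 S1=39 S2=28 S3=64 S4=8 blocked=[1, 2, 3, 4]
Op 12: conn=-14 S1=39 S2=28 S3=64 S4=-1 blocked=[1, 2, 3, 4]
Op 13: conn=6 S1=39 S2=28 S3=64 S4=-1 blocked=[4]

Answer: S4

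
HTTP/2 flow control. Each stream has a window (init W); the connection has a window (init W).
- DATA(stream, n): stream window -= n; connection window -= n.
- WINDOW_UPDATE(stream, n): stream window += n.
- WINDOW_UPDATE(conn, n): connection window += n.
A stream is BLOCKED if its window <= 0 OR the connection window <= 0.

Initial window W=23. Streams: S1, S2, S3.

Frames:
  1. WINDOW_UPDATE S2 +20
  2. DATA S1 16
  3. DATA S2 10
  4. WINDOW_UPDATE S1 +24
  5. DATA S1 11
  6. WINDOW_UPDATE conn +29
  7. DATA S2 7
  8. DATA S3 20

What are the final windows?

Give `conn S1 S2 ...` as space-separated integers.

Op 1: conn=23 S1=23 S2=43 S3=23 blocked=[]
Op 2: conn=7 S1=7 S2=43 S3=23 blocked=[]
Op 3: conn=-3 S1=7 S2=33 S3=23 blocked=[1, 2, 3]
Op 4: conn=-3 S1=31 S2=33 S3=23 blocked=[1, 2, 3]
Op 5: conn=-14 S1=20 S2=33 S3=23 blocked=[1, 2, 3]
Op 6: conn=15 S1=20 S2=33 S3=23 blocked=[]
Op 7: conn=8 S1=20 S2=26 S3=23 blocked=[]
Op 8: conn=-12 S1=20 S2=26 S3=3 blocked=[1, 2, 3]

Answer: -12 20 26 3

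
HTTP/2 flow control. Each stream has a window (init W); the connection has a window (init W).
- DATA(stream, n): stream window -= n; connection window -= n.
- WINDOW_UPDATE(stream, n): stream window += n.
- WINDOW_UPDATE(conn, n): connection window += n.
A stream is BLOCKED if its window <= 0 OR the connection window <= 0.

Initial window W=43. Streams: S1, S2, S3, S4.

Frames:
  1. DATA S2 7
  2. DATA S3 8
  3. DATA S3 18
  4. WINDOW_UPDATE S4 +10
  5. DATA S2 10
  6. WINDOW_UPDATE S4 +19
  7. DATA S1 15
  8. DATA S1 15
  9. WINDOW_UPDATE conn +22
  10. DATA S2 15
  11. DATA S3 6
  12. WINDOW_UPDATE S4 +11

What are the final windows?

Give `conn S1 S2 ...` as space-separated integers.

Answer: -29 13 11 11 83

Derivation:
Op 1: conn=36 S1=43 S2=36 S3=43 S4=43 blocked=[]
Op 2: conn=28 S1=43 S2=36 S3=35 S4=43 blocked=[]
Op 3: conn=10 S1=43 S2=36 S3=17 S4=43 blocked=[]
Op 4: conn=10 S1=43 S2=36 S3=17 S4=53 blocked=[]
Op 5: conn=0 S1=43 S2=26 S3=17 S4=53 blocked=[1, 2, 3, 4]
Op 6: conn=0 S1=43 S2=26 S3=17 S4=72 blocked=[1, 2, 3, 4]
Op 7: conn=-15 S1=28 S2=26 S3=17 S4=72 blocked=[1, 2, 3, 4]
Op 8: conn=-30 S1=13 S2=26 S3=17 S4=72 blocked=[1, 2, 3, 4]
Op 9: conn=-8 S1=13 S2=26 S3=17 S4=72 blocked=[1, 2, 3, 4]
Op 10: conn=-23 S1=13 S2=11 S3=17 S4=72 blocked=[1, 2, 3, 4]
Op 11: conn=-29 S1=13 S2=11 S3=11 S4=72 blocked=[1, 2, 3, 4]
Op 12: conn=-29 S1=13 S2=11 S3=11 S4=83 blocked=[1, 2, 3, 4]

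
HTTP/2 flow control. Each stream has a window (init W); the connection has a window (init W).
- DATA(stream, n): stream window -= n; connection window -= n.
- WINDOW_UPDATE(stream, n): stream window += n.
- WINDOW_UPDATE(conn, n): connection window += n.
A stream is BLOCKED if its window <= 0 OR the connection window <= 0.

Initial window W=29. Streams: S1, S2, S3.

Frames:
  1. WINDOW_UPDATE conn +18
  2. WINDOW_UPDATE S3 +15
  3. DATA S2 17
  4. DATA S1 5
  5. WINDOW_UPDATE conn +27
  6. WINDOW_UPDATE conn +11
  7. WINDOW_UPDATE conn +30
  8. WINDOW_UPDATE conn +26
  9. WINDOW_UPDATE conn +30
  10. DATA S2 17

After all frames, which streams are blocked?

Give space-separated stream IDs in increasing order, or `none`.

Op 1: conn=47 S1=29 S2=29 S3=29 blocked=[]
Op 2: conn=47 S1=29 S2=29 S3=44 blocked=[]
Op 3: conn=30 S1=29 S2=12 S3=44 blocked=[]
Op 4: conn=25 S1=24 S2=12 S3=44 blocked=[]
Op 5: conn=52 S1=24 S2=12 S3=44 blocked=[]
Op 6: conn=63 S1=24 S2=12 S3=44 blocked=[]
Op 7: conn=93 S1=24 S2=12 S3=44 blocked=[]
Op 8: conn=119 S1=24 S2=12 S3=44 blocked=[]
Op 9: conn=149 S1=24 S2=12 S3=44 blocked=[]
Op 10: conn=132 S1=24 S2=-5 S3=44 blocked=[2]

Answer: S2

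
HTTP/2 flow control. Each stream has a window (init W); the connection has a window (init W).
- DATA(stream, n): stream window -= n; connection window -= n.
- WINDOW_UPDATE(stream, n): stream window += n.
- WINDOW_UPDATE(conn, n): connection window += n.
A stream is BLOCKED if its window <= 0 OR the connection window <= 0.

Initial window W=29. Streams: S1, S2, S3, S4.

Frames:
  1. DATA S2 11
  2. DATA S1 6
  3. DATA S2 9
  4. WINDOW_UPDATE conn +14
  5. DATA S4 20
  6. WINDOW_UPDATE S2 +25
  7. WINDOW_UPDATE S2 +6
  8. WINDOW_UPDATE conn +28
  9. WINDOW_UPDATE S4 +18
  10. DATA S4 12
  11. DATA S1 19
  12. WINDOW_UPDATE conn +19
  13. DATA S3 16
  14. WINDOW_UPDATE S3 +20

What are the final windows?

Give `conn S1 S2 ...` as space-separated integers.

Op 1: conn=18 S1=29 S2=18 S3=29 S4=29 blocked=[]
Op 2: conn=12 S1=23 S2=18 S3=29 S4=29 blocked=[]
Op 3: conn=3 S1=23 S2=9 S3=29 S4=29 blocked=[]
Op 4: conn=17 S1=23 S2=9 S3=29 S4=29 blocked=[]
Op 5: conn=-3 S1=23 S2=9 S3=29 S4=9 blocked=[1, 2, 3, 4]
Op 6: conn=-3 S1=23 S2=34 S3=29 S4=9 blocked=[1, 2, 3, 4]
Op 7: conn=-3 S1=23 S2=40 S3=29 S4=9 blocked=[1, 2, 3, 4]
Op 8: conn=25 S1=23 S2=40 S3=29 S4=9 blocked=[]
Op 9: conn=25 S1=23 S2=40 S3=29 S4=27 blocked=[]
Op 10: conn=13 S1=23 S2=40 S3=29 S4=15 blocked=[]
Op 11: conn=-6 S1=4 S2=40 S3=29 S4=15 blocked=[1, 2, 3, 4]
Op 12: conn=13 S1=4 S2=40 S3=29 S4=15 blocked=[]
Op 13: conn=-3 S1=4 S2=40 S3=13 S4=15 blocked=[1, 2, 3, 4]
Op 14: conn=-3 S1=4 S2=40 S3=33 S4=15 blocked=[1, 2, 3, 4]

Answer: -3 4 40 33 15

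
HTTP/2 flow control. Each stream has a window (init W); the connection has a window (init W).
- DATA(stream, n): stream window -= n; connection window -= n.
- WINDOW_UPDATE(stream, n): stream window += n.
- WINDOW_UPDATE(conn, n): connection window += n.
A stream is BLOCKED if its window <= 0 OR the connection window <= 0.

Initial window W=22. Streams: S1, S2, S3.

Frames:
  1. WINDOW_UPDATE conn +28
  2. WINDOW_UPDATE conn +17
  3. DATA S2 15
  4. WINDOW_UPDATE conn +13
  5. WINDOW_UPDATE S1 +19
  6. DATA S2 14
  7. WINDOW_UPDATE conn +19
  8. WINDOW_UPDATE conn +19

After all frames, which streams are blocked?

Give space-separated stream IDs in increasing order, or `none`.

Answer: S2

Derivation:
Op 1: conn=50 S1=22 S2=22 S3=22 blocked=[]
Op 2: conn=67 S1=22 S2=22 S3=22 blocked=[]
Op 3: conn=52 S1=22 S2=7 S3=22 blocked=[]
Op 4: conn=65 S1=22 S2=7 S3=22 blocked=[]
Op 5: conn=65 S1=41 S2=7 S3=22 blocked=[]
Op 6: conn=51 S1=41 S2=-7 S3=22 blocked=[2]
Op 7: conn=70 S1=41 S2=-7 S3=22 blocked=[2]
Op 8: conn=89 S1=41 S2=-7 S3=22 blocked=[2]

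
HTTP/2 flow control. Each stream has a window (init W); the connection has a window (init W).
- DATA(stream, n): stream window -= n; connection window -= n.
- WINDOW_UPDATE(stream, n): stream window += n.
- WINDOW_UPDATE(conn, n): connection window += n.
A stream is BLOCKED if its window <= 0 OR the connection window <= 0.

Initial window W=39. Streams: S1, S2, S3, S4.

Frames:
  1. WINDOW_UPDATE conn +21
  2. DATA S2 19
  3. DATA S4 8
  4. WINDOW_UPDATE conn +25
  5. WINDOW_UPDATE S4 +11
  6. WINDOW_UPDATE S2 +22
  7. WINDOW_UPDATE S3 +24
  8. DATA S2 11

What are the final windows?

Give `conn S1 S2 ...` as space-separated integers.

Answer: 47 39 31 63 42

Derivation:
Op 1: conn=60 S1=39 S2=39 S3=39 S4=39 blocked=[]
Op 2: conn=41 S1=39 S2=20 S3=39 S4=39 blocked=[]
Op 3: conn=33 S1=39 S2=20 S3=39 S4=31 blocked=[]
Op 4: conn=58 S1=39 S2=20 S3=39 S4=31 blocked=[]
Op 5: conn=58 S1=39 S2=20 S3=39 S4=42 blocked=[]
Op 6: conn=58 S1=39 S2=42 S3=39 S4=42 blocked=[]
Op 7: conn=58 S1=39 S2=42 S3=63 S4=42 blocked=[]
Op 8: conn=47 S1=39 S2=31 S3=63 S4=42 blocked=[]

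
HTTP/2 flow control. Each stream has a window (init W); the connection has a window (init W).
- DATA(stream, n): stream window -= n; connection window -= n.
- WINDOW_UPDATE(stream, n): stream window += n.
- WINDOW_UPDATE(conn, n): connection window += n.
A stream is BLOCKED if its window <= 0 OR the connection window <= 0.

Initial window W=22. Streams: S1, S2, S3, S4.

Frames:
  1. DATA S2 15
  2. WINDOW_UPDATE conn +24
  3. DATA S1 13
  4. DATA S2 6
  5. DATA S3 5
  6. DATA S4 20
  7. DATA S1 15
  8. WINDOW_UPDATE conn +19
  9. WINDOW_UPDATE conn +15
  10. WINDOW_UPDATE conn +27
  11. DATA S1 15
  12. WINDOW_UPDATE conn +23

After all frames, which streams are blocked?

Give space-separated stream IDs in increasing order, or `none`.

Op 1: conn=7 S1=22 S2=7 S3=22 S4=22 blocked=[]
Op 2: conn=31 S1=22 S2=7 S3=22 S4=22 blocked=[]
Op 3: conn=18 S1=9 S2=7 S3=22 S4=22 blocked=[]
Op 4: conn=12 S1=9 S2=1 S3=22 S4=22 blocked=[]
Op 5: conn=7 S1=9 S2=1 S3=17 S4=22 blocked=[]
Op 6: conn=-13 S1=9 S2=1 S3=17 S4=2 blocked=[1, 2, 3, 4]
Op 7: conn=-28 S1=-6 S2=1 S3=17 S4=2 blocked=[1, 2, 3, 4]
Op 8: conn=-9 S1=-6 S2=1 S3=17 S4=2 blocked=[1, 2, 3, 4]
Op 9: conn=6 S1=-6 S2=1 S3=17 S4=2 blocked=[1]
Op 10: conn=33 S1=-6 S2=1 S3=17 S4=2 blocked=[1]
Op 11: conn=18 S1=-21 S2=1 S3=17 S4=2 blocked=[1]
Op 12: conn=41 S1=-21 S2=1 S3=17 S4=2 blocked=[1]

Answer: S1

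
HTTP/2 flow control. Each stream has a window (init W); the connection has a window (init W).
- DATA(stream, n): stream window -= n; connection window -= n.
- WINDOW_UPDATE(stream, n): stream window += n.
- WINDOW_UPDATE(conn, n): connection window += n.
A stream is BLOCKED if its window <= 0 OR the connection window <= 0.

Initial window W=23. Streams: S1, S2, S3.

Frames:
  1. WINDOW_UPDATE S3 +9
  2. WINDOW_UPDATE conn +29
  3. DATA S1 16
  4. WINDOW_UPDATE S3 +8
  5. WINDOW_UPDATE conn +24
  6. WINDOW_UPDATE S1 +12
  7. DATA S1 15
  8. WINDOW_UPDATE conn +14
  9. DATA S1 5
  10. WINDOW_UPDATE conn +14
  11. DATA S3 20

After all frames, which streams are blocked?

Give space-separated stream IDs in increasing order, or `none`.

Answer: S1

Derivation:
Op 1: conn=23 S1=23 S2=23 S3=32 blocked=[]
Op 2: conn=52 S1=23 S2=23 S3=32 blocked=[]
Op 3: conn=36 S1=7 S2=23 S3=32 blocked=[]
Op 4: conn=36 S1=7 S2=23 S3=40 blocked=[]
Op 5: conn=60 S1=7 S2=23 S3=40 blocked=[]
Op 6: conn=60 S1=19 S2=23 S3=40 blocked=[]
Op 7: conn=45 S1=4 S2=23 S3=40 blocked=[]
Op 8: conn=59 S1=4 S2=23 S3=40 blocked=[]
Op 9: conn=54 S1=-1 S2=23 S3=40 blocked=[1]
Op 10: conn=68 S1=-1 S2=23 S3=40 blocked=[1]
Op 11: conn=48 S1=-1 S2=23 S3=20 blocked=[1]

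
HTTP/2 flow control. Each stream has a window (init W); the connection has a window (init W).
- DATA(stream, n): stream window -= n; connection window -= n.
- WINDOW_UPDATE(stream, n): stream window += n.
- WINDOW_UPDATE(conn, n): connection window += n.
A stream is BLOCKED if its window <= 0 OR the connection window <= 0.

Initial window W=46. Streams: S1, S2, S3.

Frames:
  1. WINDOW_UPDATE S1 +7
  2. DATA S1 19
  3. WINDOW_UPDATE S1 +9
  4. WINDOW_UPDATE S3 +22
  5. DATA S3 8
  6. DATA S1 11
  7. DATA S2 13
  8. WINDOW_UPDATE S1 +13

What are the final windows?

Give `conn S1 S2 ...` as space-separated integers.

Op 1: conn=46 S1=53 S2=46 S3=46 blocked=[]
Op 2: conn=27 S1=34 S2=46 S3=46 blocked=[]
Op 3: conn=27 S1=43 S2=46 S3=46 blocked=[]
Op 4: conn=27 S1=43 S2=46 S3=68 blocked=[]
Op 5: conn=19 S1=43 S2=46 S3=60 blocked=[]
Op 6: conn=8 S1=32 S2=46 S3=60 blocked=[]
Op 7: conn=-5 S1=32 S2=33 S3=60 blocked=[1, 2, 3]
Op 8: conn=-5 S1=45 S2=33 S3=60 blocked=[1, 2, 3]

Answer: -5 45 33 60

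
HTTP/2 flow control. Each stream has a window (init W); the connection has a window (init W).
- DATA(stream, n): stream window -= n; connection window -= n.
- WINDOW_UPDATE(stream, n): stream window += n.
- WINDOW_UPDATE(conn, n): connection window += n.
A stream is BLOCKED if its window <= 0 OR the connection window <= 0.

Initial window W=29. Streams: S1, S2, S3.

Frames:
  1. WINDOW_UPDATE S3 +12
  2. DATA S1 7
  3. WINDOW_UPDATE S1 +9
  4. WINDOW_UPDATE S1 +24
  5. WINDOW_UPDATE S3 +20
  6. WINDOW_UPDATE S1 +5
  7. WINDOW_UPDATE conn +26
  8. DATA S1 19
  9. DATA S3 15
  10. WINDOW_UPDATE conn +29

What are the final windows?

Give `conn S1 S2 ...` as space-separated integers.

Answer: 43 41 29 46

Derivation:
Op 1: conn=29 S1=29 S2=29 S3=41 blocked=[]
Op 2: conn=22 S1=22 S2=29 S3=41 blocked=[]
Op 3: conn=22 S1=31 S2=29 S3=41 blocked=[]
Op 4: conn=22 S1=55 S2=29 S3=41 blocked=[]
Op 5: conn=22 S1=55 S2=29 S3=61 blocked=[]
Op 6: conn=22 S1=60 S2=29 S3=61 blocked=[]
Op 7: conn=48 S1=60 S2=29 S3=61 blocked=[]
Op 8: conn=29 S1=41 S2=29 S3=61 blocked=[]
Op 9: conn=14 S1=41 S2=29 S3=46 blocked=[]
Op 10: conn=43 S1=41 S2=29 S3=46 blocked=[]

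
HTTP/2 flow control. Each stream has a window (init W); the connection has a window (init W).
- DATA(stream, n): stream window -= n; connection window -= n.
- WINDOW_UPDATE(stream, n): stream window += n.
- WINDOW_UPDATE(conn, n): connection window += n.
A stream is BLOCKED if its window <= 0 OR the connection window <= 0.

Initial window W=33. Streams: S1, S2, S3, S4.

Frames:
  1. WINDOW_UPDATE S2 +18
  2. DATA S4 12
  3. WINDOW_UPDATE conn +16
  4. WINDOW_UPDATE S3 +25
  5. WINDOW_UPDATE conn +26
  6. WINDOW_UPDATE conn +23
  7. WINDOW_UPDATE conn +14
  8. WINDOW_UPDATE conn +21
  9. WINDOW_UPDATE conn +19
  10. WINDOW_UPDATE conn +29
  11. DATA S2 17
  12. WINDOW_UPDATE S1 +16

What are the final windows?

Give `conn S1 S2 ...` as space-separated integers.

Op 1: conn=33 S1=33 S2=51 S3=33 S4=33 blocked=[]
Op 2: conn=21 S1=33 S2=51 S3=33 S4=21 blocked=[]
Op 3: conn=37 S1=33 S2=51 S3=33 S4=21 blocked=[]
Op 4: conn=37 S1=33 S2=51 S3=58 S4=21 blocked=[]
Op 5: conn=63 S1=33 S2=51 S3=58 S4=21 blocked=[]
Op 6: conn=86 S1=33 S2=51 S3=58 S4=21 blocked=[]
Op 7: conn=100 S1=33 S2=51 S3=58 S4=21 blocked=[]
Op 8: conn=121 S1=33 S2=51 S3=58 S4=21 blocked=[]
Op 9: conn=140 S1=33 S2=51 S3=58 S4=21 blocked=[]
Op 10: conn=169 S1=33 S2=51 S3=58 S4=21 blocked=[]
Op 11: conn=152 S1=33 S2=34 S3=58 S4=21 blocked=[]
Op 12: conn=152 S1=49 S2=34 S3=58 S4=21 blocked=[]

Answer: 152 49 34 58 21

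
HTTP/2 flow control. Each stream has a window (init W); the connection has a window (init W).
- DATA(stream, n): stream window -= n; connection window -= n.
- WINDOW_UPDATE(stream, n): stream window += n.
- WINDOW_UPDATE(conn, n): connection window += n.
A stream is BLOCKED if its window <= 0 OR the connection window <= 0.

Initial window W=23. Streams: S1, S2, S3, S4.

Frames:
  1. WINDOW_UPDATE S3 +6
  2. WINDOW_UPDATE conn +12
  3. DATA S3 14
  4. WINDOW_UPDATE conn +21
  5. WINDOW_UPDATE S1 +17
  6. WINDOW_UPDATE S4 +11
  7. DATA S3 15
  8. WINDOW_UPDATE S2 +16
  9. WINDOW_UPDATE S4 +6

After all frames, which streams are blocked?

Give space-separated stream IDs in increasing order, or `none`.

Op 1: conn=23 S1=23 S2=23 S3=29 S4=23 blocked=[]
Op 2: conn=35 S1=23 S2=23 S3=29 S4=23 blocked=[]
Op 3: conn=21 S1=23 S2=23 S3=15 S4=23 blocked=[]
Op 4: conn=42 S1=23 S2=23 S3=15 S4=23 blocked=[]
Op 5: conn=42 S1=40 S2=23 S3=15 S4=23 blocked=[]
Op 6: conn=42 S1=40 S2=23 S3=15 S4=34 blocked=[]
Op 7: conn=27 S1=40 S2=23 S3=0 S4=34 blocked=[3]
Op 8: conn=27 S1=40 S2=39 S3=0 S4=34 blocked=[3]
Op 9: conn=27 S1=40 S2=39 S3=0 S4=40 blocked=[3]

Answer: S3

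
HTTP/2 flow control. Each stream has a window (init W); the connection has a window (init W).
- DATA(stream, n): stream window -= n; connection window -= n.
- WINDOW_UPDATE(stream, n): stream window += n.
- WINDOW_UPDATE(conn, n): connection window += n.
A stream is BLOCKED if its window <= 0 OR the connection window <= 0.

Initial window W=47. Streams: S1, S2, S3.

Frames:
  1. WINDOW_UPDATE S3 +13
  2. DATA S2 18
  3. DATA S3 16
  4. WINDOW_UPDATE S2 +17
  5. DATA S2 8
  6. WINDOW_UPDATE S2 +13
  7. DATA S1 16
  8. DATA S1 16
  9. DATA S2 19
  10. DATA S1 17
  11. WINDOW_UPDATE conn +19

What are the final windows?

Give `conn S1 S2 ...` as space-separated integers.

Op 1: conn=47 S1=47 S2=47 S3=60 blocked=[]
Op 2: conn=29 S1=47 S2=29 S3=60 blocked=[]
Op 3: conn=13 S1=47 S2=29 S3=44 blocked=[]
Op 4: conn=13 S1=47 S2=46 S3=44 blocked=[]
Op 5: conn=5 S1=47 S2=38 S3=44 blocked=[]
Op 6: conn=5 S1=47 S2=51 S3=44 blocked=[]
Op 7: conn=-11 S1=31 S2=51 S3=44 blocked=[1, 2, 3]
Op 8: conn=-27 S1=15 S2=51 S3=44 blocked=[1, 2, 3]
Op 9: conn=-46 S1=15 S2=32 S3=44 blocked=[1, 2, 3]
Op 10: conn=-63 S1=-2 S2=32 S3=44 blocked=[1, 2, 3]
Op 11: conn=-44 S1=-2 S2=32 S3=44 blocked=[1, 2, 3]

Answer: -44 -2 32 44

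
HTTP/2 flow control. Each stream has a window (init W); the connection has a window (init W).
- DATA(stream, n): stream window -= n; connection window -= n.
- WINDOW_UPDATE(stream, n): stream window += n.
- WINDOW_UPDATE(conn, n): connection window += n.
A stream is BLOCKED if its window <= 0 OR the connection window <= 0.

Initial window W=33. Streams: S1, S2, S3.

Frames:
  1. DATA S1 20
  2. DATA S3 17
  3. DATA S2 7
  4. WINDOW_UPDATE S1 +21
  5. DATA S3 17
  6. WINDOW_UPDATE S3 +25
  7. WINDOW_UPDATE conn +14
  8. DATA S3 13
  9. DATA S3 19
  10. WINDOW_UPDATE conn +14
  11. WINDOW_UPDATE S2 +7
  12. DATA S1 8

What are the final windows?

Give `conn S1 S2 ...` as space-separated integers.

Answer: -40 26 33 -8

Derivation:
Op 1: conn=13 S1=13 S2=33 S3=33 blocked=[]
Op 2: conn=-4 S1=13 S2=33 S3=16 blocked=[1, 2, 3]
Op 3: conn=-11 S1=13 S2=26 S3=16 blocked=[1, 2, 3]
Op 4: conn=-11 S1=34 S2=26 S3=16 blocked=[1, 2, 3]
Op 5: conn=-28 S1=34 S2=26 S3=-1 blocked=[1, 2, 3]
Op 6: conn=-28 S1=34 S2=26 S3=24 blocked=[1, 2, 3]
Op 7: conn=-14 S1=34 S2=26 S3=24 blocked=[1, 2, 3]
Op 8: conn=-27 S1=34 S2=26 S3=11 blocked=[1, 2, 3]
Op 9: conn=-46 S1=34 S2=26 S3=-8 blocked=[1, 2, 3]
Op 10: conn=-32 S1=34 S2=26 S3=-8 blocked=[1, 2, 3]
Op 11: conn=-32 S1=34 S2=33 S3=-8 blocked=[1, 2, 3]
Op 12: conn=-40 S1=26 S2=33 S3=-8 blocked=[1, 2, 3]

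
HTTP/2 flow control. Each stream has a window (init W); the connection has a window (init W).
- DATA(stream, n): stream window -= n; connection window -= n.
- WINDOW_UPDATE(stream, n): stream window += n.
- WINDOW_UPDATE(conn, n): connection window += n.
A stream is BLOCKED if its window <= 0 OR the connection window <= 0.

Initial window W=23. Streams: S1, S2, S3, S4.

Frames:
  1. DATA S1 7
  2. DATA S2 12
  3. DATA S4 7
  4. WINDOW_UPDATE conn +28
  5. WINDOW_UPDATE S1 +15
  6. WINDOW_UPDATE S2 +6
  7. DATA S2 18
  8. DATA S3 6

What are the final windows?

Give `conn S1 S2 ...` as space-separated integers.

Answer: 1 31 -1 17 16

Derivation:
Op 1: conn=16 S1=16 S2=23 S3=23 S4=23 blocked=[]
Op 2: conn=4 S1=16 S2=11 S3=23 S4=23 blocked=[]
Op 3: conn=-3 S1=16 S2=11 S3=23 S4=16 blocked=[1, 2, 3, 4]
Op 4: conn=25 S1=16 S2=11 S3=23 S4=16 blocked=[]
Op 5: conn=25 S1=31 S2=11 S3=23 S4=16 blocked=[]
Op 6: conn=25 S1=31 S2=17 S3=23 S4=16 blocked=[]
Op 7: conn=7 S1=31 S2=-1 S3=23 S4=16 blocked=[2]
Op 8: conn=1 S1=31 S2=-1 S3=17 S4=16 blocked=[2]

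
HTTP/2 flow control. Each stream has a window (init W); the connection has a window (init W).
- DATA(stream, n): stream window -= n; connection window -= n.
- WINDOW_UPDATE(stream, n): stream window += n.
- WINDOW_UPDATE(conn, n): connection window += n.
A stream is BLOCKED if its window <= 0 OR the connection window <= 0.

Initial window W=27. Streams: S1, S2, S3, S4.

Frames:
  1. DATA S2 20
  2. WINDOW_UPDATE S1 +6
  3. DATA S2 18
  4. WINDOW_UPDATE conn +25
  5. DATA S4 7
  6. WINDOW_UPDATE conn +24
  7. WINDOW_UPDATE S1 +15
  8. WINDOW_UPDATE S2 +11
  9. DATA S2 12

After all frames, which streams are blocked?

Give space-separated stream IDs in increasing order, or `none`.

Answer: S2

Derivation:
Op 1: conn=7 S1=27 S2=7 S3=27 S4=27 blocked=[]
Op 2: conn=7 S1=33 S2=7 S3=27 S4=27 blocked=[]
Op 3: conn=-11 S1=33 S2=-11 S3=27 S4=27 blocked=[1, 2, 3, 4]
Op 4: conn=14 S1=33 S2=-11 S3=27 S4=27 blocked=[2]
Op 5: conn=7 S1=33 S2=-11 S3=27 S4=20 blocked=[2]
Op 6: conn=31 S1=33 S2=-11 S3=27 S4=20 blocked=[2]
Op 7: conn=31 S1=48 S2=-11 S3=27 S4=20 blocked=[2]
Op 8: conn=31 S1=48 S2=0 S3=27 S4=20 blocked=[2]
Op 9: conn=19 S1=48 S2=-12 S3=27 S4=20 blocked=[2]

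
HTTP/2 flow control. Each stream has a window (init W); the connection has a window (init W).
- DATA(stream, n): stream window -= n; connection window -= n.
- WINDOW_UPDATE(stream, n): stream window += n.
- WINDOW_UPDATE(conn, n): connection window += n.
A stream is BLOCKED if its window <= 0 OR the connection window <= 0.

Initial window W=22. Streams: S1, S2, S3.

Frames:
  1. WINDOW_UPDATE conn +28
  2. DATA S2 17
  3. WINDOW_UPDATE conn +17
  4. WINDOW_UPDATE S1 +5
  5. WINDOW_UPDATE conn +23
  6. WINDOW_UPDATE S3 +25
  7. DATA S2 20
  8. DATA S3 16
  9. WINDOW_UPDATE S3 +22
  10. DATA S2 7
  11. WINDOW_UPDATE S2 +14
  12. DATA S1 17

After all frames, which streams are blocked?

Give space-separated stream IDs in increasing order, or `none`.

Answer: S2

Derivation:
Op 1: conn=50 S1=22 S2=22 S3=22 blocked=[]
Op 2: conn=33 S1=22 S2=5 S3=22 blocked=[]
Op 3: conn=50 S1=22 S2=5 S3=22 blocked=[]
Op 4: conn=50 S1=27 S2=5 S3=22 blocked=[]
Op 5: conn=73 S1=27 S2=5 S3=22 blocked=[]
Op 6: conn=73 S1=27 S2=5 S3=47 blocked=[]
Op 7: conn=53 S1=27 S2=-15 S3=47 blocked=[2]
Op 8: conn=37 S1=27 S2=-15 S3=31 blocked=[2]
Op 9: conn=37 S1=27 S2=-15 S3=53 blocked=[2]
Op 10: conn=30 S1=27 S2=-22 S3=53 blocked=[2]
Op 11: conn=30 S1=27 S2=-8 S3=53 blocked=[2]
Op 12: conn=13 S1=10 S2=-8 S3=53 blocked=[2]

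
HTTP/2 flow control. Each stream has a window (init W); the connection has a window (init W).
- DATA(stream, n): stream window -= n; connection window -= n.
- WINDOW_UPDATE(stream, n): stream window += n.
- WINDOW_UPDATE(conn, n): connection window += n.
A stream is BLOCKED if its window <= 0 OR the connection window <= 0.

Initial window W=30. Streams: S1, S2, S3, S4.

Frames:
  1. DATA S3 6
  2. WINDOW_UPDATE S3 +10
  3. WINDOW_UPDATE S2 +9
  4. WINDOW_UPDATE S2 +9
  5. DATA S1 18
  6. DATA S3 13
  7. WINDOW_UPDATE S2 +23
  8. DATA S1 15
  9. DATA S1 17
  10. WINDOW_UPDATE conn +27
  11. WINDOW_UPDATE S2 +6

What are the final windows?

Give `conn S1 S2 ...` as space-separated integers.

Op 1: conn=24 S1=30 S2=30 S3=24 S4=30 blocked=[]
Op 2: conn=24 S1=30 S2=30 S3=34 S4=30 blocked=[]
Op 3: conn=24 S1=30 S2=39 S3=34 S4=30 blocked=[]
Op 4: conn=24 S1=30 S2=48 S3=34 S4=30 blocked=[]
Op 5: conn=6 S1=12 S2=48 S3=34 S4=30 blocked=[]
Op 6: conn=-7 S1=12 S2=48 S3=21 S4=30 blocked=[1, 2, 3, 4]
Op 7: conn=-7 S1=12 S2=71 S3=21 S4=30 blocked=[1, 2, 3, 4]
Op 8: conn=-22 S1=-3 S2=71 S3=21 S4=30 blocked=[1, 2, 3, 4]
Op 9: conn=-39 S1=-20 S2=71 S3=21 S4=30 blocked=[1, 2, 3, 4]
Op 10: conn=-12 S1=-20 S2=71 S3=21 S4=30 blocked=[1, 2, 3, 4]
Op 11: conn=-12 S1=-20 S2=77 S3=21 S4=30 blocked=[1, 2, 3, 4]

Answer: -12 -20 77 21 30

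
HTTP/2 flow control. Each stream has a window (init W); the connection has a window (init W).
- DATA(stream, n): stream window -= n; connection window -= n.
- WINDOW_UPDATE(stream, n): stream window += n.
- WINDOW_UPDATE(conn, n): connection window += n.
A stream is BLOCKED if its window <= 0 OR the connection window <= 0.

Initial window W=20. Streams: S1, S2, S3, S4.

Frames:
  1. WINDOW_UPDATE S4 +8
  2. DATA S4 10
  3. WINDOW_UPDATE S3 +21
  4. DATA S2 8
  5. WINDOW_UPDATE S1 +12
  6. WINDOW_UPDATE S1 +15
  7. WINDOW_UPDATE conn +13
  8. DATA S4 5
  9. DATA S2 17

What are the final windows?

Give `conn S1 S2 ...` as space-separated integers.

Answer: -7 47 -5 41 13

Derivation:
Op 1: conn=20 S1=20 S2=20 S3=20 S4=28 blocked=[]
Op 2: conn=10 S1=20 S2=20 S3=20 S4=18 blocked=[]
Op 3: conn=10 S1=20 S2=20 S3=41 S4=18 blocked=[]
Op 4: conn=2 S1=20 S2=12 S3=41 S4=18 blocked=[]
Op 5: conn=2 S1=32 S2=12 S3=41 S4=18 blocked=[]
Op 6: conn=2 S1=47 S2=12 S3=41 S4=18 blocked=[]
Op 7: conn=15 S1=47 S2=12 S3=41 S4=18 blocked=[]
Op 8: conn=10 S1=47 S2=12 S3=41 S4=13 blocked=[]
Op 9: conn=-7 S1=47 S2=-5 S3=41 S4=13 blocked=[1, 2, 3, 4]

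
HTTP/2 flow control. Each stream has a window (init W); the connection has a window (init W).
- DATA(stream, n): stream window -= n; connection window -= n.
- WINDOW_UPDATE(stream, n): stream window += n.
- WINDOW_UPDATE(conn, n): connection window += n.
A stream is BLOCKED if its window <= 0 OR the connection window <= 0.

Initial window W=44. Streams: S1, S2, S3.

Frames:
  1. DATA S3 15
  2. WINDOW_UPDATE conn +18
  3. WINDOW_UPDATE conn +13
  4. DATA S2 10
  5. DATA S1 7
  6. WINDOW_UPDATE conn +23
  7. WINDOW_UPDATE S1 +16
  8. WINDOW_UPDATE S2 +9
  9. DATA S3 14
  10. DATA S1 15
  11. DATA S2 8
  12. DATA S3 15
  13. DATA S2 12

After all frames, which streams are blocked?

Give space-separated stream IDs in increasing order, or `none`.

Answer: S3

Derivation:
Op 1: conn=29 S1=44 S2=44 S3=29 blocked=[]
Op 2: conn=47 S1=44 S2=44 S3=29 blocked=[]
Op 3: conn=60 S1=44 S2=44 S3=29 blocked=[]
Op 4: conn=50 S1=44 S2=34 S3=29 blocked=[]
Op 5: conn=43 S1=37 S2=34 S3=29 blocked=[]
Op 6: conn=66 S1=37 S2=34 S3=29 blocked=[]
Op 7: conn=66 S1=53 S2=34 S3=29 blocked=[]
Op 8: conn=66 S1=53 S2=43 S3=29 blocked=[]
Op 9: conn=52 S1=53 S2=43 S3=15 blocked=[]
Op 10: conn=37 S1=38 S2=43 S3=15 blocked=[]
Op 11: conn=29 S1=38 S2=35 S3=15 blocked=[]
Op 12: conn=14 S1=38 S2=35 S3=0 blocked=[3]
Op 13: conn=2 S1=38 S2=23 S3=0 blocked=[3]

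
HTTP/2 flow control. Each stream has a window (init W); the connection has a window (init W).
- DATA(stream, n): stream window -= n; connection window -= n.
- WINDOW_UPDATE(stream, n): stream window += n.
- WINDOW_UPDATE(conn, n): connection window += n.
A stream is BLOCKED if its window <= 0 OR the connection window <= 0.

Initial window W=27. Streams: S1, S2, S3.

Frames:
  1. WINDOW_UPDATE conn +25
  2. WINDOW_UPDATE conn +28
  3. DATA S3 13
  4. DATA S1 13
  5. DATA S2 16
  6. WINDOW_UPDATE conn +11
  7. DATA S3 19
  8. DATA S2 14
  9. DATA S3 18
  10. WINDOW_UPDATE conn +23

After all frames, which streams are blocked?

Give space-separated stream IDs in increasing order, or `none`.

Answer: S2 S3

Derivation:
Op 1: conn=52 S1=27 S2=27 S3=27 blocked=[]
Op 2: conn=80 S1=27 S2=27 S3=27 blocked=[]
Op 3: conn=67 S1=27 S2=27 S3=14 blocked=[]
Op 4: conn=54 S1=14 S2=27 S3=14 blocked=[]
Op 5: conn=38 S1=14 S2=11 S3=14 blocked=[]
Op 6: conn=49 S1=14 S2=11 S3=14 blocked=[]
Op 7: conn=30 S1=14 S2=11 S3=-5 blocked=[3]
Op 8: conn=16 S1=14 S2=-3 S3=-5 blocked=[2, 3]
Op 9: conn=-2 S1=14 S2=-3 S3=-23 blocked=[1, 2, 3]
Op 10: conn=21 S1=14 S2=-3 S3=-23 blocked=[2, 3]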